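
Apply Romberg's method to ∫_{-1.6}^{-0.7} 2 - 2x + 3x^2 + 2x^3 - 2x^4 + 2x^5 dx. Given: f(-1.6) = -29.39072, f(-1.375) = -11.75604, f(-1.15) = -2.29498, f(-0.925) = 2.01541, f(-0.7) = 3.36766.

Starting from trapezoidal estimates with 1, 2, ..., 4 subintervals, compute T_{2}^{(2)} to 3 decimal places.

-5.214

T_{0}^{(0)} (trapezoid, 1 panel, h=0.9000): -11.71038
T_{1}^{(0)} (trapezoid, 2 panels, h=0.4500): -6.88793
T_{2}^{(0)} (trapezoid, 4 panels, h=0.2250): -5.63561
T_{1}^{(1)} = -6.88793 + (-6.88793 − (-11.71038))/3 = -5.28045
T_{2}^{(1)} = -5.63561 + (-5.63561 − (-6.88793))/3 = -5.21817
T_{2}^{(2)} = -5.21817 + (-5.21817 − (-5.28045))/15 = -5.21402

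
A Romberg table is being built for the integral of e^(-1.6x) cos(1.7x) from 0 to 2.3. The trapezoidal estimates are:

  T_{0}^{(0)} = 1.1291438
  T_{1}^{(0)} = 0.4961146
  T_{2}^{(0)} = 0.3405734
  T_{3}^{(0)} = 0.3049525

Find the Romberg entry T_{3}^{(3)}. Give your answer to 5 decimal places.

T_{1}^{(1)} = (4·0.4961146 − 1.1291438) / 3 = 0.2851049
T_{2}^{(1)} = (4·0.3405734 − 0.4961146) / 3 = 0.2887263
T_{3}^{(1)} = (4·0.3049525 − 0.3405734) / 3 = 0.2930789
T_{2}^{(2)} = 0.2887263 + (0.2887263 − 0.2851049)/15 = 0.2889677
T_{3}^{(2)} = (16·0.2930789 − 0.2887263) / 15 = 0.2933691
T_{3}^{(3)} = 0.2933691 + (0.2933691 − 0.2889677)/63 = 0.2934390

0.29344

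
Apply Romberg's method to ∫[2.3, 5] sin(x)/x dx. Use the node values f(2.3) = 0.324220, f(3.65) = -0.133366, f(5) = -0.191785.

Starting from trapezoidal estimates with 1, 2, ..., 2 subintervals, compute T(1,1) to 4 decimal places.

T(0,0) (trapezoid, 1 panel, h=2.7000): 0.178787
T(1,0) (trapezoid, 2 panels, h=1.3500): -0.090650
T(1,1) = -0.090650 + (-0.090650 − 0.178787)/3 = -0.180462

-0.1805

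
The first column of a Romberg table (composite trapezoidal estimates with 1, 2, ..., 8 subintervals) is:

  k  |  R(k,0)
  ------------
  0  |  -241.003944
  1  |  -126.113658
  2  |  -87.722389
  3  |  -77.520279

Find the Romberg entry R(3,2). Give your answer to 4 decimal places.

Richardson extrapolation on the trapezoidal column (denominator 4−1=3):
R(2,1) = -87.722389 + (-87.722389 − (-126.113658))/3 = -74.925299
R(3,1) = (4·(-77.520279) − (-87.722389)) / 3 = -74.119576
R(3,2) = (16·(-74.119576) − (-74.925299)) / 15 = -74.065861
(Column j=1 coincides with Simpson's rule on the same nodes.)

-74.0659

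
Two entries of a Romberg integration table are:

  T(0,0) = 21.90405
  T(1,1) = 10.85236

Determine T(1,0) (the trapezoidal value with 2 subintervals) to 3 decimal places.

13.615

From T(1,1) = (4·T(1,0) − T(0,0))/3, solve for T(1,0):
4·T(1,0) = 3·10.85236 + 21.90405 = 54.46113
T(1,0) = 13.61528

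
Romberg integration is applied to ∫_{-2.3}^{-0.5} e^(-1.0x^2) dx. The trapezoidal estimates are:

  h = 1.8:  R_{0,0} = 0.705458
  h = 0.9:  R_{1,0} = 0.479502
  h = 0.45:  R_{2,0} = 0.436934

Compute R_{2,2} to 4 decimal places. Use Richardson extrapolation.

0.4240

Richardson extrapolation on the trapezoidal column (denominator 4−1=3):
R_{1,1} = 0.479502 + (0.479502 − 0.705458)/3 = 0.404183
R_{2,1} = (4·0.436934 − 0.479502) / 3 = 0.422745
R_{2,2} = 0.422745 + (0.422745 − 0.404183)/15 = 0.423982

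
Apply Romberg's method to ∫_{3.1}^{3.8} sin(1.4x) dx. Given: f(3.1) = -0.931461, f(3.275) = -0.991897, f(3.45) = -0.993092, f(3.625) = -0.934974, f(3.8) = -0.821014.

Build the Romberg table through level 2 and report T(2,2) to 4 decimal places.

T(0,0) (trapezoid, 1 panel, h=0.7000): -0.613366
T(1,0) (trapezoid, 2 panels, h=0.3500): -0.654265
T(2,0) (trapezoid, 4 panels, h=0.1750): -0.664335
T(1,1) = -0.654265 + (-0.654265 − (-0.613366))/3 = -0.667898
T(2,1) = -0.664335 + (-0.664335 − (-0.654265))/3 = -0.667692
T(2,2) = -0.667692 + (-0.667692 − (-0.667898))/15 = -0.667678

-0.6677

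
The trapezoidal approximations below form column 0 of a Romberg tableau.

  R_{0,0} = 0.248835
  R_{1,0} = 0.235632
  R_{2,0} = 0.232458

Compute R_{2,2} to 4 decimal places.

Richardson extrapolation on the trapezoidal column (denominator 4−1=3):
R_{1,1} = (4·0.235632 − 0.248835) / 3 = 0.231231
R_{2,1} = 0.232458 + (0.232458 − 0.235632)/3 = 0.231400
R_{2,2} = 0.231400 + (0.231400 − 0.231231)/15 = 0.231411
(Column j=1 coincides with Simpson's rule on the same nodes.)

0.2314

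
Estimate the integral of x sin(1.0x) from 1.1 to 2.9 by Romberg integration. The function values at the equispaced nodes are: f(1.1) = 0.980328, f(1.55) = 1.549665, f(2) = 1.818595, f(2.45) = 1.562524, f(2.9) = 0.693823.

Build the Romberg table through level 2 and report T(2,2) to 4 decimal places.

2.6626

T(0,0) (trapezoid, 1 panel, h=1.8000): 1.506736
T(1,0) (trapezoid, 2 panels, h=0.9000): 2.390103
T(2,0) (trapezoid, 4 panels, h=0.4500): 2.595537
T(1,1) = 2.390103 + (2.390103 − 1.506736)/3 = 2.684559
T(2,1) = 2.595537 + (2.595537 − 2.390103)/3 = 2.664015
T(2,2) = 2.664015 + (2.664015 − 2.684559)/15 = 2.662645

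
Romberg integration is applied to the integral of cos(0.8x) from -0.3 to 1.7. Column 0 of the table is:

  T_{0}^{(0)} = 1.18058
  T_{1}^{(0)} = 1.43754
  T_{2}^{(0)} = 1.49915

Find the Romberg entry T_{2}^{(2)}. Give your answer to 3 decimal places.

1.519

Richardson extrapolation on the trapezoidal column (denominator 4−1=3):
T_{1}^{(1)} = 1.43754 + (1.43754 − 1.18058)/3 = 1.52319
T_{2}^{(1)} = (4·1.49915 − 1.43754) / 3 = 1.51969
T_{2}^{(2)} = (16·1.51969 − 1.52319) / 15 = 1.51946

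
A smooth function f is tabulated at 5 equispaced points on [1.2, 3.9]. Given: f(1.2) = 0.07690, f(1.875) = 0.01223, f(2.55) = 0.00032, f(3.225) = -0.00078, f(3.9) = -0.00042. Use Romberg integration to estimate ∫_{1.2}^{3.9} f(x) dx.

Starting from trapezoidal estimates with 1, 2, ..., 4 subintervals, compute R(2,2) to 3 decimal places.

R(0,0) (trapezoid, 1 panel, h=2.7000): 0.10325
R(1,0) (trapezoid, 2 panels, h=1.3500): 0.05206
R(2,0) (trapezoid, 4 panels, h=0.6750): 0.03376
R(1,1) = 0.05206 + (0.05206 − 0.10325)/3 = 0.03500
R(2,1) = 0.03376 + (0.03376 − 0.05206)/3 = 0.02766
R(2,2) = 0.02766 + (0.02766 − 0.03500)/15 = 0.02717

0.027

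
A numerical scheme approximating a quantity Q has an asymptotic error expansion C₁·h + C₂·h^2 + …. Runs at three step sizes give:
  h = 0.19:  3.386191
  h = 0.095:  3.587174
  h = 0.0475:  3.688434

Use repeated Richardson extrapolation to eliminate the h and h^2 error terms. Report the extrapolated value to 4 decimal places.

3.7902

First eliminate the h term (factor 2^1 = 2):
  B₁ = (2·3.587174 − 3.386191)/1 = 3.788157
  B₂ = (2·3.688434 − 3.587174)/1 = 3.789694
Then eliminate the h^2 term (factor 2^2 = 4):
  (4·3.789694 − 3.788157)/3 = 3.790206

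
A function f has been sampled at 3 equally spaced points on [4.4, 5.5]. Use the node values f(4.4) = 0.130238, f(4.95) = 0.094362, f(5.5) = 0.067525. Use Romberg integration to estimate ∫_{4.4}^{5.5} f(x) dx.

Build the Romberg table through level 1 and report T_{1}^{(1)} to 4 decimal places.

T_{0}^{(0)} (trapezoid, 1 panel, h=1.1000): 0.108770
T_{1}^{(0)} (trapezoid, 2 panels, h=0.5500): 0.106284
T_{1}^{(1)} = 0.106284 + (0.106284 − 0.108770)/3 = 0.105455

0.1055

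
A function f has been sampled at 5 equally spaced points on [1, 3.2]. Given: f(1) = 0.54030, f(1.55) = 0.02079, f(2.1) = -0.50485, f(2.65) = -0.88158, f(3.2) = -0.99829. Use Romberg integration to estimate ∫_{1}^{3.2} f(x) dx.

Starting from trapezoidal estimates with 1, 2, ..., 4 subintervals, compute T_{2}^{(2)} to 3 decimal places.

-0.900

T_{0}^{(0)} (trapezoid, 1 panel, h=2.2000): -0.50379
T_{1}^{(0)} (trapezoid, 2 panels, h=1.1000): -0.80723
T_{2}^{(0)} (trapezoid, 4 panels, h=0.5500): -0.87705
T_{1}^{(1)} = -0.80723 + (-0.80723 − (-0.50379))/3 = -0.90838
T_{2}^{(1)} = -0.87705 + (-0.87705 − (-0.80723))/3 = -0.90032
T_{2}^{(2)} = -0.90032 + (-0.90032 − (-0.90838))/15 = -0.89978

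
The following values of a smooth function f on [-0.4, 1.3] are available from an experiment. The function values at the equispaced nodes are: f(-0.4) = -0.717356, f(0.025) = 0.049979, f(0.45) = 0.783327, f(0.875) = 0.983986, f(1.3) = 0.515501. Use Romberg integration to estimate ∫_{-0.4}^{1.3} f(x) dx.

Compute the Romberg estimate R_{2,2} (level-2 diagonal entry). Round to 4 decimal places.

R_{0,0} (trapezoid, 1 panel, h=1.7000): -0.171577
R_{1,0} (trapezoid, 2 panels, h=0.8500): 0.580040
R_{2,0} (trapezoid, 4 panels, h=0.4250): 0.729455
R_{1,1} = 0.580040 + (0.580040 − (-0.171577))/3 = 0.830579
R_{2,1} = 0.729455 + (0.729455 − 0.580040)/3 = 0.779260
R_{2,2} = 0.779260 + (0.779260 − 0.830579)/15 = 0.775839

0.7758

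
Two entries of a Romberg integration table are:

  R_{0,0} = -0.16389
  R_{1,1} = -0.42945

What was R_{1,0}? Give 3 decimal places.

-0.363

From R_{1,1} = (4·R_{1,0} − R_{0,0})/3, solve for R_{1,0}:
4·R_{1,0} = 3·(-0.42945) + (-0.16389) = -1.45224
R_{1,0} = -0.36306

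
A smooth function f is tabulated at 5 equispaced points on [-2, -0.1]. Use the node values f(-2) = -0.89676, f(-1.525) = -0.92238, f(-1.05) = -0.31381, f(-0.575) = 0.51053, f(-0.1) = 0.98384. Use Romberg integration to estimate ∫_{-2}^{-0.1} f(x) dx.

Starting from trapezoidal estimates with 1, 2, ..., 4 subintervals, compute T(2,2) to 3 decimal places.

T(0,0) (trapezoid, 1 panel, h=1.9000): 0.08273
T(1,0) (trapezoid, 2 panels, h=0.9500): -0.25676
T(2,0) (trapezoid, 4 panels, h=0.4750): -0.32401
T(1,1) = -0.25676 + (-0.25676 − 0.08273)/3 = -0.36992
T(2,1) = -0.32401 + (-0.32401 − (-0.25676))/3 = -0.34643
T(2,2) = -0.34643 + (-0.34643 − (-0.36992))/15 = -0.34486

-0.345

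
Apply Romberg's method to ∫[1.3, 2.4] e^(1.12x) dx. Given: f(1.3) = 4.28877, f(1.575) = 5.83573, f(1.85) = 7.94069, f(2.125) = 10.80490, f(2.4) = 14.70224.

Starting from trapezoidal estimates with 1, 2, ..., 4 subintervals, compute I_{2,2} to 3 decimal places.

9.298

I_{0,0} (trapezoid, 1 panel, h=1.1000): 10.44506
I_{1,0} (trapezoid, 2 panels, h=0.5500): 9.58991
I_{2,0} (trapezoid, 4 panels, h=0.2750): 9.37113
I_{1,1} = 9.58991 + (9.58991 − 10.44506)/3 = 9.30486
I_{2,1} = 9.37113 + (9.37113 − 9.58991)/3 = 9.29820
I_{2,2} = 9.29820 + (9.29820 − 9.30486)/15 = 9.29776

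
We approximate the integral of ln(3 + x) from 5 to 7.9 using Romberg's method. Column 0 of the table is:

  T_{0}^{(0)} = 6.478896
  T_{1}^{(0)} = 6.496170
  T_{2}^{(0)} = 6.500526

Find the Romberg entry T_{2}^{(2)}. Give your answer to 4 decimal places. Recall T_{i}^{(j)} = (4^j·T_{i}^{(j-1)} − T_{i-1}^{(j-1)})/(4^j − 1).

Richardson extrapolation on the trapezoidal column (denominator 4−1=3):
T_{1}^{(1)} = (4·6.496170 − 6.478896) / 3 = 6.501928
T_{2}^{(1)} = (4·6.500526 − 6.496170) / 3 = 6.501978
T_{2}^{(2)} = (16·6.501978 − 6.501928) / 15 = 6.501981

6.5020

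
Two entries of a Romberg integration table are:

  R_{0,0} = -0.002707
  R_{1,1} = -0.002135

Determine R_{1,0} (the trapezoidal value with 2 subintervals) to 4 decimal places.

From R_{1,1} = (4·R_{1,0} − R_{0,0})/3, solve for R_{1,0}:
4·R_{1,0} = 3·(-0.002135) + (-0.002707) = -0.009112
R_{1,0} = -0.002278

-0.0023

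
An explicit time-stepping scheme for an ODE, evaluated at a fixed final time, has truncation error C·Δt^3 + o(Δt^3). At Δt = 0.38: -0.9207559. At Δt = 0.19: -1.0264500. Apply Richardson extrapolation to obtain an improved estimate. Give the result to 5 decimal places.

-1.04155

Extrapolated value = (8·A(Δt/2) − A(Δt)) / (8 − 1)
= (8·(-1.0264500) − (-0.9207559)) / 7
= -7.2908441 / 7 = -1.0415492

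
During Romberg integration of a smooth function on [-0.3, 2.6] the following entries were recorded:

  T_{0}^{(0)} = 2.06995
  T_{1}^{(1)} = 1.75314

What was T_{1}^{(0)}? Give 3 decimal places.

From T_{1}^{(1)} = (4·T_{1}^{(0)} − T_{0}^{(0)})/3, solve for T_{1}^{(0)}:
4·T_{1}^{(0)} = 3·1.75314 + 2.06995 = 7.32937
T_{1}^{(0)} = 1.83234

1.832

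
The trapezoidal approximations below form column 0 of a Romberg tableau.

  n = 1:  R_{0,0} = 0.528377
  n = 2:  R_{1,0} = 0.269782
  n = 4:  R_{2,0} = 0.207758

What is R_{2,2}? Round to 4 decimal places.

0.1873

R_{1,1} = 0.269782 + (0.269782 − 0.528377)/3 = 0.183584
R_{2,1} = (4·0.207758 − 0.269782) / 3 = 0.187083
R_{2,2} = (16·0.187083 − 0.183584) / 15 = 0.187316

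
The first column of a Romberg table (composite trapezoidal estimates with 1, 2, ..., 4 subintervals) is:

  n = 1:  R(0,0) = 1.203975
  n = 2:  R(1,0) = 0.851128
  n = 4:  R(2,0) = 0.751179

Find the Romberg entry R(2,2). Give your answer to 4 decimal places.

R(1,1) = (4·0.851128 − 1.203975) / 3 = 0.733512
R(2,1) = (4·0.751179 − 0.851128) / 3 = 0.717863
R(2,2) = 0.717863 + (0.717863 − 0.733512)/15 = 0.716820

0.7168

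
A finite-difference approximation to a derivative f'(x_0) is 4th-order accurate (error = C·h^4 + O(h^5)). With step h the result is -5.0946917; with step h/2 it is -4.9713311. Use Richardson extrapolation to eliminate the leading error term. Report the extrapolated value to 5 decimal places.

Extrapolated value = (16·A(h/2) − A(h)) / (16 − 1)
= (16·(-4.9713311) − (-5.0946917)) / 15
= -74.4466059 / 15 = -4.9631071

-4.96311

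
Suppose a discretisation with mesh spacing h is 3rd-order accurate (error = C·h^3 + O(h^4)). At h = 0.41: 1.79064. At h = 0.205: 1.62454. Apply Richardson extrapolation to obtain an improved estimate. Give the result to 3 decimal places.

Extrapolated value = (8·A(h/2) − A(h)) / (8 − 1)
= (8·1.62454 − 1.79064) / 7
= 11.20568 / 7 = 1.60081

1.601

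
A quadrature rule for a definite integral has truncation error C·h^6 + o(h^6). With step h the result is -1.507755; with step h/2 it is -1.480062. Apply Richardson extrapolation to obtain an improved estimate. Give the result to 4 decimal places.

The leading error scales as h^6; refining by a factor of 2 reduces it by 2^6 = 64.
Extrapolated value = (64·A(h/2) − A(h)) / (64 − 1)
= (64·(-1.480062) − (-1.507755)) / 63
= -93.216213 / 63 = -1.479622

-1.4796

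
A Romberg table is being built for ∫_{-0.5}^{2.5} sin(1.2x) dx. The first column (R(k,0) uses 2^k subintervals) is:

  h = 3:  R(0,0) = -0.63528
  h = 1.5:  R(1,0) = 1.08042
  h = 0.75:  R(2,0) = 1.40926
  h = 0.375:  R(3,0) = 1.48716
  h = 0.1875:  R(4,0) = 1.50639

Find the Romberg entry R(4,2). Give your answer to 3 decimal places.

Richardson extrapolation on the trapezoidal column (denominator 4−1=3):
R(3,1) = (4·1.48716 − 1.40926) / 3 = 1.51313
R(4,1) = (4·1.50639 − 1.48716) / 3 = 1.51280
R(4,2) = (16·1.51280 − 1.51313) / 15 = 1.51278

1.513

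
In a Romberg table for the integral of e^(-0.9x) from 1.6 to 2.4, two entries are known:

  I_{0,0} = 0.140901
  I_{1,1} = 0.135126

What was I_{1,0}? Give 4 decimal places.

0.1366

From I_{1,1} = (4·I_{1,0} − I_{0,0})/3, solve for I_{1,0}:
4·I_{1,0} = 3·0.135126 + 0.140901 = 0.546279
I_{1,0} = 0.136570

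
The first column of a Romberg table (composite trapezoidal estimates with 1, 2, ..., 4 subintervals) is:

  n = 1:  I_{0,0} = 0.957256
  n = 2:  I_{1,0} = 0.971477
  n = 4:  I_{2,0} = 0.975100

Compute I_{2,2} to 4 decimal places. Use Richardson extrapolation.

0.9763

Richardson extrapolation on the trapezoidal column (denominator 4−1=3):
I_{1,1} = (4·0.971477 − 0.957256) / 3 = 0.976217
I_{2,1} = 0.975100 + (0.975100 − 0.971477)/3 = 0.976308
I_{2,2} = (16·0.976308 − 0.976217) / 15 = 0.976314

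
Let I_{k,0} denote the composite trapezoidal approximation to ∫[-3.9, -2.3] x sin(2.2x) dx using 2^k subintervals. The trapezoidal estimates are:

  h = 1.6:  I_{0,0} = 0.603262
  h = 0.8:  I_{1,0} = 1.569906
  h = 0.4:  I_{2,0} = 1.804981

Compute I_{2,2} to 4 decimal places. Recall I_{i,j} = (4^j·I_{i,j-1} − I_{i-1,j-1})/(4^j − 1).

1.8828

I_{1,1} = 1.569906 + (1.569906 − 0.603262)/3 = 1.892121
I_{2,1} = (4·1.804981 − 1.569906) / 3 = 1.883339
I_{2,2} = (16·1.883339 − 1.892121) / 15 = 1.882754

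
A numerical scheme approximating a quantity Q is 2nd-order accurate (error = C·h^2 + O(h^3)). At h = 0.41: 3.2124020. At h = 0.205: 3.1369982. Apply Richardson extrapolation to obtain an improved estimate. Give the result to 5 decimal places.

The leading error scales as h^2; refining by a factor of 2 reduces it by 2^2 = 4.
Extrapolated value = (4·A(h/2) − A(h)) / (4 − 1)
= (4·3.1369982 − 3.2124020) / 3
= 9.3355908 / 3 = 3.1118636

3.11186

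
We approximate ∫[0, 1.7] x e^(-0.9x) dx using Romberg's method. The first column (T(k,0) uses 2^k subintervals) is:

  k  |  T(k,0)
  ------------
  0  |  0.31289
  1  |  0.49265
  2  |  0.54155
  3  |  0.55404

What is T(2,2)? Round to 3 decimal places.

0.558

Richardson extrapolation on the trapezoidal column (denominator 4−1=3):
T(1,1) = 0.49265 + (0.49265 − 0.31289)/3 = 0.55257
T(2,1) = (4·0.54155 − 0.49265) / 3 = 0.55785
T(2,2) = 0.55785 + (0.55785 − 0.55257)/15 = 0.55820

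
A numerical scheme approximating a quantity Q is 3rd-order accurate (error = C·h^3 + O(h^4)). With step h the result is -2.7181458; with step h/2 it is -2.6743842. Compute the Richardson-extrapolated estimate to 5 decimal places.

The leading error scales as h^3; refining by a factor of 2 reduces it by 2^3 = 8.
Extrapolated value = (8·A(h/2) − A(h)) / (8 − 1)
= (8·(-2.6743842) − (-2.7181458)) / 7
= -18.6769278 / 7 = -2.6681325

-2.66813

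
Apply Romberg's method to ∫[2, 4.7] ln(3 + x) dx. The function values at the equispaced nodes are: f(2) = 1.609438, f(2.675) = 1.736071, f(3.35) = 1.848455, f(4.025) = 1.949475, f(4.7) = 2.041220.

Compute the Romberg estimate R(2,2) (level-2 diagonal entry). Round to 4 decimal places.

4.9702

R(0,0) (trapezoid, 1 panel, h=2.7000): 4.928388
R(1,0) (trapezoid, 2 panels, h=1.3500): 4.959608
R(2,0) (trapezoid, 4 panels, h=0.6750): 4.967548
R(1,1) = 4.959608 + (4.959608 − 4.928388)/3 = 4.970015
R(2,1) = 4.967548 + (4.967548 − 4.959608)/3 = 4.970195
R(2,2) = 4.970195 + (4.970195 − 4.970015)/15 = 4.970207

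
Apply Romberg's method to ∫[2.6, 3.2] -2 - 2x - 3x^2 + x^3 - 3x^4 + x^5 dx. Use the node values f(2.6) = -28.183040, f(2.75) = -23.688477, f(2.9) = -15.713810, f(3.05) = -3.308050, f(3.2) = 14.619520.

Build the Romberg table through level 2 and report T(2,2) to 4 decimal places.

T(0,0) (trapezoid, 1 panel, h=0.6000): -4.069056
T(1,0) (trapezoid, 2 panels, h=0.3000): -6.748671
T(2,0) (trapezoid, 4 panels, h=0.1500): -7.423815
T(1,1) = -6.748671 + (-6.748671 − (-4.069056))/3 = -7.641876
T(2,1) = -7.423815 + (-7.423815 − (-6.748671))/3 = -7.648863
T(2,2) = -7.648863 + (-7.648863 − (-7.641876))/15 = -7.649329

-7.6493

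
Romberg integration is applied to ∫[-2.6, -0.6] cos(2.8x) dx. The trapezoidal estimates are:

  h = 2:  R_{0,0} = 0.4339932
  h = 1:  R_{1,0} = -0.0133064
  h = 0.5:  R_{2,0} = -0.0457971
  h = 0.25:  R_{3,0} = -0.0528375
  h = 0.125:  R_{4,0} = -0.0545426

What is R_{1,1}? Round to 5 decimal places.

R_{1,1} = -0.0133064 + (-0.0133064 − 0.4339932)/3 = -0.1624063
(Column j=1 coincides with Simpson's rule on the same nodes.)

-0.16241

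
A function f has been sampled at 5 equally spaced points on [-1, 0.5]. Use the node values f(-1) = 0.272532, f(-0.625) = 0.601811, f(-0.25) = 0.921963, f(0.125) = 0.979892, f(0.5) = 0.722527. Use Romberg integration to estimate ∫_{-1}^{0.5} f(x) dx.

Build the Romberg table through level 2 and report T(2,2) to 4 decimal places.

T(0,0) (trapezoid, 1 panel, h=1.5000): 0.746294
T(1,0) (trapezoid, 2 panels, h=0.7500): 1.064619
T(2,0) (trapezoid, 4 panels, h=0.3750): 1.125448
T(1,1) = 1.064619 + (1.064619 − 0.746294)/3 = 1.170727
T(2,1) = 1.125448 + (1.125448 − 1.064619)/3 = 1.145724
T(2,2) = 1.145724 + (1.145724 − 1.170727)/15 = 1.144057

1.1441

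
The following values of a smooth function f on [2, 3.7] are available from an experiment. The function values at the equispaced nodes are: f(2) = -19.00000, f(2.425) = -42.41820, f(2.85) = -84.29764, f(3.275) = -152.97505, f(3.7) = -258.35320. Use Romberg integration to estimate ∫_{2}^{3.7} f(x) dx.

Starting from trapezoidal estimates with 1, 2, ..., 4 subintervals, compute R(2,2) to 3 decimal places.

-173.884

R(0,0) (trapezoid, 1 panel, h=1.7000): -235.75022
R(1,0) (trapezoid, 2 panels, h=0.8500): -189.52810
R(2,0) (trapezoid, 4 panels, h=0.4250): -177.80618
R(1,1) = -189.52810 + (-189.52810 − (-235.75022))/3 = -174.12073
R(2,1) = -177.80618 + (-177.80618 − (-189.52810))/3 = -173.89887
R(2,2) = -173.89887 + (-173.89887 − (-174.12073))/15 = -173.88408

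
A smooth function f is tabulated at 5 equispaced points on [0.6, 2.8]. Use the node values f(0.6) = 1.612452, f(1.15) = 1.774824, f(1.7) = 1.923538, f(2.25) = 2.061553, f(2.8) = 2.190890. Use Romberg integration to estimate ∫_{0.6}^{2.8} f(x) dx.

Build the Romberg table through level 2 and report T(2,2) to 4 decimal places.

4.2159

T(0,0) (trapezoid, 1 panel, h=2.2000): 4.183676
T(1,0) (trapezoid, 2 panels, h=1.1000): 4.207730
T(2,0) (trapezoid, 4 panels, h=0.5500): 4.213872
T(1,1) = 4.207730 + (4.207730 − 4.183676)/3 = 4.215748
T(2,1) = 4.213872 + (4.213872 − 4.207730)/3 = 4.215919
T(2,2) = 4.215919 + (4.215919 − 4.215748)/15 = 4.215930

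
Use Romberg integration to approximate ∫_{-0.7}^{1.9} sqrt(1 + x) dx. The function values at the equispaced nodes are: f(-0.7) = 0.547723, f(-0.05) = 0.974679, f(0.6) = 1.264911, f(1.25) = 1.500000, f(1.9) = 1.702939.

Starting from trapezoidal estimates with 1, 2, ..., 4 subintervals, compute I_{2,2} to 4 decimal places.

3.1813

I_{0,0} (trapezoid, 1 panel, h=2.6000): 2.925861
I_{1,0} (trapezoid, 2 panels, h=1.3000): 3.107315
I_{2,0} (trapezoid, 4 panels, h=0.6500): 3.162199
I_{1,1} = 3.107315 + (3.107315 − 2.925861)/3 = 3.167800
I_{2,1} = 3.162199 + (3.162199 − 3.107315)/3 = 3.180494
I_{2,2} = 3.180494 + (3.180494 − 3.167800)/15 = 3.181340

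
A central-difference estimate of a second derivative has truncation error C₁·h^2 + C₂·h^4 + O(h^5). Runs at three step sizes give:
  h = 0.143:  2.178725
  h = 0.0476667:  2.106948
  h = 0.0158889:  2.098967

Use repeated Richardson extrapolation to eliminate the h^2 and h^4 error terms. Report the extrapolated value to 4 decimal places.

First eliminate the h^2 term (factor 3^2 = 9):
  B₁ = (9·2.106948 − 2.178725)/8 = 2.097976
  B₂ = (9·2.098967 − 2.106948)/8 = 2.097969
Then eliminate the h^4 term (factor 3^4 = 81):
  (81·2.097969 − 2.097976)/80 = 2.097969

2.0980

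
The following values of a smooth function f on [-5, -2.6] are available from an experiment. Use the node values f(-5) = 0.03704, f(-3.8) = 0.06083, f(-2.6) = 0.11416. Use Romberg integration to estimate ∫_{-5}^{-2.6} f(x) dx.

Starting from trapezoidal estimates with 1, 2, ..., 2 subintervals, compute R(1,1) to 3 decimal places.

R(0,0) (trapezoid, 1 panel, h=2.4000): 0.18144
R(1,0) (trapezoid, 2 panels, h=1.2000): 0.16372
R(1,1) = 0.16372 + (0.16372 − 0.18144)/3 = 0.15781

0.158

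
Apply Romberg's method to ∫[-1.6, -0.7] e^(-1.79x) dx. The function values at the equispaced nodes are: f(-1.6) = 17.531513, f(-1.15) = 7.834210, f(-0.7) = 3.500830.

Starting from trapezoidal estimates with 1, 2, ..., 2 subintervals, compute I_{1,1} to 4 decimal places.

7.8554

I_{0,0} (trapezoid, 1 panel, h=0.9000): 9.464554
I_{1,0} (trapezoid, 2 panels, h=0.4500): 8.257672
I_{1,1} = 8.257672 + (8.257672 − 9.464554)/3 = 7.855378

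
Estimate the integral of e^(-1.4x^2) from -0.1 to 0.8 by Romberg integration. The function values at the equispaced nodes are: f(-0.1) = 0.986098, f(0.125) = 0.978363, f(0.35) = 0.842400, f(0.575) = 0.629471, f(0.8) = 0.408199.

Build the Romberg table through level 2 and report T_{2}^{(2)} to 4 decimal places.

0.7132

T_{0}^{(0)} (trapezoid, 1 panel, h=0.9000): 0.627434
T_{1}^{(0)} (trapezoid, 2 panels, h=0.4500): 0.692797
T_{2}^{(0)} (trapezoid, 4 panels, h=0.2250): 0.708161
T_{1}^{(1)} = 0.692797 + (0.692797 − 0.627434)/3 = 0.714585
T_{2}^{(1)} = 0.708161 + (0.708161 − 0.692797)/3 = 0.713282
T_{2}^{(2)} = 0.713282 + (0.713282 − 0.714585)/15 = 0.713195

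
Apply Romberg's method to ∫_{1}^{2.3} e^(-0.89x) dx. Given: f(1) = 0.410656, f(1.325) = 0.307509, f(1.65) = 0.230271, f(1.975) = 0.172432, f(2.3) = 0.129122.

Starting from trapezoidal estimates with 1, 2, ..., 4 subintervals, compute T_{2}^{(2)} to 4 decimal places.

T_{0}^{(0)} (trapezoid, 1 panel, h=1.3000): 0.350856
T_{1}^{(0)} (trapezoid, 2 panels, h=0.6500): 0.325104
T_{2}^{(0)} (trapezoid, 4 panels, h=0.3250): 0.318533
T_{1}^{(1)} = 0.325104 + (0.325104 − 0.350856)/3 = 0.316520
T_{2}^{(1)} = 0.318533 + (0.318533 − 0.325104)/3 = 0.316343
T_{2}^{(2)} = 0.316343 + (0.316343 − 0.316520)/15 = 0.316331

0.3163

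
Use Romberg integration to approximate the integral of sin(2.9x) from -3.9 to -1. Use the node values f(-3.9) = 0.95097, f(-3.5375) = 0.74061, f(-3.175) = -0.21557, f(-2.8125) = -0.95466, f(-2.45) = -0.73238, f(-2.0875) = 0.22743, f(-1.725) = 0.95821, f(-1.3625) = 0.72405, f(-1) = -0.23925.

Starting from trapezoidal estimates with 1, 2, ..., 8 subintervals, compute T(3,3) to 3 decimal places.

0.436

T(0,0) (trapezoid, 1 panel, h=2.9000): 1.03199
T(1,0) (trapezoid, 2 panels, h=1.4500): -0.54595
T(2,0) (trapezoid, 4 panels, h=0.7250): 0.26544
T(3,0) (trapezoid, 8 panels, h=0.3625): 0.40004
T(1,1) = -0.54595 + (-0.54595 − 1.03199)/3 = -1.07193
T(2,1) = 0.26544 + (0.26544 − (-0.54595))/3 = 0.53590
T(3,1) = 0.40004 + (0.40004 − 0.26544)/3 = 0.44491
T(2,2) = 0.53590 + (0.53590 − (-1.07193))/15 = 0.64309
T(3,2) = 0.44491 + (0.44491 − 0.53590)/15 = 0.43884
T(3,3) = 0.43884 + (0.43884 − 0.64309)/63 = 0.43560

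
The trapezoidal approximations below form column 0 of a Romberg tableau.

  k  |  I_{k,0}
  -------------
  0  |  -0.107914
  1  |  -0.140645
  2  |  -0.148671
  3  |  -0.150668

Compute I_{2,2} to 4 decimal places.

I_{1,1} = (4·(-0.140645) − (-0.107914)) / 3 = -0.151555
I_{2,1} = (4·(-0.148671) − (-0.140645)) / 3 = -0.151346
I_{2,2} = (16·(-0.151346) − (-0.151555)) / 15 = -0.151332

-0.1513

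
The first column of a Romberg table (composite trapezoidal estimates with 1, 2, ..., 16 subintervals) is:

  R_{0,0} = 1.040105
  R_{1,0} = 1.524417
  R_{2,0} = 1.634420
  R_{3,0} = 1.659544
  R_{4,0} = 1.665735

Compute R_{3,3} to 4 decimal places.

R_{1,1} = (4·1.524417 − 1.040105) / 3 = 1.685854
R_{2,1} = 1.634420 + (1.634420 − 1.524417)/3 = 1.671088
R_{3,1} = (4·1.659544 − 1.634420) / 3 = 1.667919
R_{2,2} = 1.671088 + (1.671088 − 1.685854)/15 = 1.670104
R_{3,2} = (16·1.667919 − 1.671088) / 15 = 1.667708
R_{3,3} = 1.667708 + (1.667708 − 1.670104)/63 = 1.667670

1.6677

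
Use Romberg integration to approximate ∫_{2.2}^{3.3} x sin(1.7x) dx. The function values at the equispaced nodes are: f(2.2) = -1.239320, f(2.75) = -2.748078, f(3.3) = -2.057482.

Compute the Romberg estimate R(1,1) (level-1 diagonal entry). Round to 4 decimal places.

-2.6197

R(0,0) (trapezoid, 1 panel, h=1.1000): -1.813241
R(1,0) (trapezoid, 2 panels, h=0.5500): -2.418063
R(1,1) = -2.418063 + (-2.418063 − (-1.813241))/3 = -2.619670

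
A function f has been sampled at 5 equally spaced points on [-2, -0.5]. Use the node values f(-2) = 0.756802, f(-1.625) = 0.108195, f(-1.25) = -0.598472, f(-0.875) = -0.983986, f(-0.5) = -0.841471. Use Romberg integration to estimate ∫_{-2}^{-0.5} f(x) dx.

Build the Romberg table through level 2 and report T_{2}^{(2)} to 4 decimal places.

-0.5967

T_{0}^{(0)} (trapezoid, 1 panel, h=1.5000): -0.063502
T_{1}^{(0)} (trapezoid, 2 panels, h=0.7500): -0.480605
T_{2}^{(0)} (trapezoid, 4 panels, h=0.3750): -0.568724
T_{1}^{(1)} = -0.480605 + (-0.480605 − (-0.063502))/3 = -0.619639
T_{2}^{(1)} = -0.568724 + (-0.568724 − (-0.480605))/3 = -0.598097
T_{2}^{(2)} = -0.598097 + (-0.598097 − (-0.619639))/15 = -0.596661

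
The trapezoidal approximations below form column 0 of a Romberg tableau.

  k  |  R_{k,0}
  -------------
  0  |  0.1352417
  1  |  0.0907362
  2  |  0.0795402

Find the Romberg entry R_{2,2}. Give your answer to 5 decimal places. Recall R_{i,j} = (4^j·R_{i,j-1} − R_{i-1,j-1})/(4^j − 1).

0.07580

R_{1,1} = (4·0.0907362 − 0.1352417) / 3 = 0.0759010
R_{2,1} = 0.0795402 + (0.0795402 − 0.0907362)/3 = 0.0758082
R_{2,2} = (16·0.0758082 − 0.0759010) / 15 = 0.0758020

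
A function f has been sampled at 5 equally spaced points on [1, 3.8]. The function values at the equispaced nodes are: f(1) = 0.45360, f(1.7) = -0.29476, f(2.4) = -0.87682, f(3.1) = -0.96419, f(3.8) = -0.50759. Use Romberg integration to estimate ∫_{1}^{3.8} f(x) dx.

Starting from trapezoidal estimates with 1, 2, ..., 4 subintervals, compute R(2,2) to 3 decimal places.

R(0,0) (trapezoid, 1 panel, h=2.8000): -0.07559
R(1,0) (trapezoid, 2 panels, h=1.4000): -1.26534
R(2,0) (trapezoid, 4 panels, h=0.7000): -1.51394
R(1,1) = -1.26534 + (-1.26534 − (-0.07559))/3 = -1.66192
R(2,1) = -1.51394 + (-1.51394 − (-1.26534))/3 = -1.59681
R(2,2) = -1.59681 + (-1.59681 − (-1.66192))/15 = -1.59247

-1.592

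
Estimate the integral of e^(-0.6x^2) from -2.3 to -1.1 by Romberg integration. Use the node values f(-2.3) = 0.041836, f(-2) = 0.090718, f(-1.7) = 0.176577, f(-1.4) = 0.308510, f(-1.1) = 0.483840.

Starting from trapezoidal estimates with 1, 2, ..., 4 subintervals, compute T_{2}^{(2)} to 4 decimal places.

T_{0}^{(0)} (trapezoid, 1 panel, h=1.2000): 0.315406
T_{1}^{(0)} (trapezoid, 2 panels, h=0.6000): 0.263649
T_{2}^{(0)} (trapezoid, 4 panels, h=0.3000): 0.251593
T_{1}^{(1)} = 0.263649 + (0.263649 − 0.315406)/3 = 0.246397
T_{2}^{(1)} = 0.251593 + (0.251593 − 0.263649)/3 = 0.247574
T_{2}^{(2)} = 0.247574 + (0.247574 − 0.246397)/15 = 0.247652

0.2477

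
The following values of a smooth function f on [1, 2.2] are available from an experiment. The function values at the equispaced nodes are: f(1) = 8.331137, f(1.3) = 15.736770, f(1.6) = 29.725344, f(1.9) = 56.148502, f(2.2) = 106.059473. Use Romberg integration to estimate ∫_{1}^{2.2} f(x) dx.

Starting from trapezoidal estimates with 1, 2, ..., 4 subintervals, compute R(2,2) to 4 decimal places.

R(0,0) (trapezoid, 1 panel, h=1.2000): 68.634366
R(1,0) (trapezoid, 2 panels, h=0.6000): 52.152389
R(2,0) (trapezoid, 4 panels, h=0.3000): 47.641776
R(1,1) = 52.152389 + (52.152389 − 68.634366)/3 = 46.658397
R(2,1) = 47.641776 + (47.641776 − 52.152389)/3 = 46.138238
R(2,2) = 46.138238 + (46.138238 − 46.658397)/15 = 46.103561

46.1036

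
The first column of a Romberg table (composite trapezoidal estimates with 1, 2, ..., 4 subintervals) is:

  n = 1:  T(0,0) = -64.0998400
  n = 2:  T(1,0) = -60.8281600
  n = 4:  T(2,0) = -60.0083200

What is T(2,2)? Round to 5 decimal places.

Richardson extrapolation on the trapezoidal column (denominator 4−1=3):
T(1,1) = -60.8281600 + (-60.8281600 − (-64.0998400))/3 = -59.7376000
T(2,1) = (4·(-60.0083200) − (-60.8281600)) / 3 = -59.7350400
T(2,2) = -59.7350400 + (-59.7350400 − (-59.7376000))/15 = -59.7348693
(Column j=1 coincides with Simpson's rule on the same nodes.)

-59.73487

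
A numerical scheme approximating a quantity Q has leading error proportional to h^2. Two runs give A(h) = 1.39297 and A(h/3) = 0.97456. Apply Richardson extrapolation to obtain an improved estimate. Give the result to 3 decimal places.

0.922

Extrapolated value = (9·A(h/3) − A(h)) / (9 − 1)
= (9·0.97456 − 1.39297) / 8
= 7.37807 / 8 = 0.92226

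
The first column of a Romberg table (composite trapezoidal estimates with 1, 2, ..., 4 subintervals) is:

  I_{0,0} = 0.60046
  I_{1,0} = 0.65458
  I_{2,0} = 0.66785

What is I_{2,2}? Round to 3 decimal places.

Richardson extrapolation on the trapezoidal column (denominator 4−1=3):
I_{1,1} = 0.65458 + (0.65458 − 0.60046)/3 = 0.67262
I_{2,1} = 0.66785 + (0.66785 − 0.65458)/3 = 0.67227
I_{2,2} = 0.67227 + (0.67227 − 0.67262)/15 = 0.67225

0.672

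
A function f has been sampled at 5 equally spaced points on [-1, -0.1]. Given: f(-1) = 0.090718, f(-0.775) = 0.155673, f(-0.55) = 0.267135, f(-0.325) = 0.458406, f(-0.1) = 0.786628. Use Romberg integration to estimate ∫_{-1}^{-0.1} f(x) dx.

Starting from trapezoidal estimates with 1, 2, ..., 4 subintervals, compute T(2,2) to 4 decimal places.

0.2900

T(0,0) (trapezoid, 1 panel, h=0.9000): 0.394806
T(1,0) (trapezoid, 2 panels, h=0.4500): 0.317614
T(2,0) (trapezoid, 4 panels, h=0.2250): 0.296975
T(1,1) = 0.317614 + (0.317614 − 0.394806)/3 = 0.291883
T(2,1) = 0.296975 + (0.296975 − 0.317614)/3 = 0.290095
T(2,2) = 0.290095 + (0.290095 − 0.291883)/15 = 0.289976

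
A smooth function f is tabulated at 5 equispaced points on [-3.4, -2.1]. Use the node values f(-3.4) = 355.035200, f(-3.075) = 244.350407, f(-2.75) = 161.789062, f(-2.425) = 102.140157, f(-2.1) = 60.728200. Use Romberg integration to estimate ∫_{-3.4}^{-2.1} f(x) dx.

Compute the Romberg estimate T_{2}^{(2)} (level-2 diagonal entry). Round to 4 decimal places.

230.2374

T_{0}^{(0)} (trapezoid, 1 panel, h=1.3000): 270.246210
T_{1}^{(0)} (trapezoid, 2 panels, h=0.6500): 240.285995
T_{2}^{(0)} (trapezoid, 4 panels, h=0.3250): 232.752431
T_{1}^{(1)} = 240.285995 + (240.285995 − 270.246210)/3 = 230.299257
T_{2}^{(1)} = 232.752431 + (232.752431 − 240.285995)/3 = 230.241243
T_{2}^{(2)} = 230.241243 + (230.241243 − 230.299257)/15 = 230.237375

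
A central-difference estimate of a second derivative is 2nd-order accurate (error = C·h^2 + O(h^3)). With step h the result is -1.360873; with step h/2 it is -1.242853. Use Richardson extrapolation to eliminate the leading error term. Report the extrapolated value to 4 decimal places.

Extrapolated value = (4·A(h/2) − A(h)) / (4 − 1)
= (4·(-1.242853) − (-1.360873)) / 3
= -3.610539 / 3 = -1.203513

-1.2035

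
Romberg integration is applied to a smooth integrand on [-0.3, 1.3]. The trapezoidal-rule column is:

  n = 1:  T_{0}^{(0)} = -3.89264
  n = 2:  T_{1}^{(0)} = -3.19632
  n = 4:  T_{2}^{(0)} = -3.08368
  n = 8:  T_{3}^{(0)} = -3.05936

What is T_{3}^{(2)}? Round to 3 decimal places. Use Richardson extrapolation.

T_{2}^{(1)} = -3.08368 + (-3.08368 − (-3.19632))/3 = -3.04613
T_{3}^{(1)} = -3.05936 + (-3.05936 − (-3.08368))/3 = -3.05125
T_{3}^{(2)} = (16·(-3.05125) − (-3.04613)) / 15 = -3.05159

-3.052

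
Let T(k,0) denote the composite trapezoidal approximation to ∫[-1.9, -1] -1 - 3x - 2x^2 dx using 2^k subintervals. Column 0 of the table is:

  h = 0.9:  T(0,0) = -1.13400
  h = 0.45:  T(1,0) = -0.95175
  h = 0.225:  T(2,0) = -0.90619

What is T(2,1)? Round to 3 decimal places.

-0.891

Richardson extrapolation on the trapezoidal column (denominator 4−1=3):
T(2,1) = -0.90619 + (-0.90619 − (-0.95175))/3 = -0.89100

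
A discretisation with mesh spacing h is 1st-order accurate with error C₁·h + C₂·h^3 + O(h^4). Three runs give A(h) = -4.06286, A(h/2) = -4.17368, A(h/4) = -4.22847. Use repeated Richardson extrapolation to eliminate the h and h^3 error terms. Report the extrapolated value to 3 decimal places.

-4.283

First eliminate the h term (factor 2^1 = 2):
  B₁ = (2·(-4.17368) − (-4.06286))/1 = -4.28450
  B₂ = (2·(-4.22847) − (-4.17368))/1 = -4.28326
Then eliminate the h^3 term (factor 2^3 = 8):
  (8·(-4.28326) − (-4.28450))/7 = -4.28308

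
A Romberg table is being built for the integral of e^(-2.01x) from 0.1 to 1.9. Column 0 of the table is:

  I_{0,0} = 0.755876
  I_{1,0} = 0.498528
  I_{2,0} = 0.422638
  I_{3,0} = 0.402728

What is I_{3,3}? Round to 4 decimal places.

Richardson extrapolation on the trapezoidal column (denominator 4−1=3):
I_{1,1} = 0.498528 + (0.498528 − 0.755876)/3 = 0.412745
I_{2,1} = (4·0.422638 − 0.498528) / 3 = 0.397341
I_{3,1} = 0.402728 + (0.402728 − 0.422638)/3 = 0.396091
I_{2,2} = (16·0.397341 − 0.412745) / 15 = 0.396314
I_{3,2} = (16·0.396091 − 0.397341) / 15 = 0.396008
I_{3,3} = 0.396008 + (0.396008 − 0.396314)/63 = 0.396003

0.3960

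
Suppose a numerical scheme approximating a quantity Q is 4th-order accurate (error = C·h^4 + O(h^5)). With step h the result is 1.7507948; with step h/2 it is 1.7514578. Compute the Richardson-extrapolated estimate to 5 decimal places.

1.75150

Extrapolated value = (16·A(h/2) − A(h)) / (16 − 1)
= (16·1.7514578 − 1.7507948) / 15
= 26.2725300 / 15 = 1.7515020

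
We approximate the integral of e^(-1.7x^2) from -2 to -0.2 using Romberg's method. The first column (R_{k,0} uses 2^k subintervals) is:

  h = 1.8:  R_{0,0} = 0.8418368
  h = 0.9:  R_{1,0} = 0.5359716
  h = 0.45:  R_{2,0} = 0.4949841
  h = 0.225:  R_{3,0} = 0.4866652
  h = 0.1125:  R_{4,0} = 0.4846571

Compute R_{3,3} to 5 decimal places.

R_{1,1} = (4·0.5359716 − 0.8418368) / 3 = 0.4340165
R_{2,1} = (4·0.4949841 − 0.5359716) / 3 = 0.4813216
R_{3,1} = 0.4866652 + (0.4866652 − 0.4949841)/3 = 0.4838922
R_{2,2} = 0.4813216 + (0.4813216 − 0.4340165)/15 = 0.4844753
R_{3,2} = (16·0.4838922 − 0.4813216) / 15 = 0.4840636
R_{3,3} = 0.4840636 + (0.4840636 − 0.4844753)/63 = 0.4840571

0.48406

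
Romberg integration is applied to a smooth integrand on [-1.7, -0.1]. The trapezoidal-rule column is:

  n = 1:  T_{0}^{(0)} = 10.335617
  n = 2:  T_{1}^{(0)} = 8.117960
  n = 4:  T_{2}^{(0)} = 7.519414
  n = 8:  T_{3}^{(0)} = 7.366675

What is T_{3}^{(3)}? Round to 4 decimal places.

Richardson extrapolation on the trapezoidal column (denominator 4−1=3):
T_{1}^{(1)} = 8.117960 + (8.117960 − 10.335617)/3 = 7.378741
T_{2}^{(1)} = 7.519414 + (7.519414 − 8.117960)/3 = 7.319899
T_{3}^{(1)} = 7.366675 + (7.366675 − 7.519414)/3 = 7.315762
T_{2}^{(2)} = 7.319899 + (7.319899 − 7.378741)/15 = 7.315976
T_{3}^{(2)} = (16·7.315762 − 7.319899) / 15 = 7.315486
T_{3}^{(3)} = (64·7.315486 − 7.315976) / 63 = 7.315478

7.3155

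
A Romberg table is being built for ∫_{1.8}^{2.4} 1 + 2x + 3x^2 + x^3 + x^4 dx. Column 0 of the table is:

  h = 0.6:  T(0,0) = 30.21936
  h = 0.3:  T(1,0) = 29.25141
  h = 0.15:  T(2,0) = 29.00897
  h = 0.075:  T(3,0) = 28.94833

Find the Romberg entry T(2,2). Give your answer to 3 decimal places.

Richardson extrapolation on the trapezoidal column (denominator 4−1=3):
T(1,1) = (4·29.25141 − 30.21936) / 3 = 28.92876
T(2,1) = (4·29.00897 − 29.25141) / 3 = 28.92816
T(2,2) = (16·28.92816 − 28.92876) / 15 = 28.92812

28.928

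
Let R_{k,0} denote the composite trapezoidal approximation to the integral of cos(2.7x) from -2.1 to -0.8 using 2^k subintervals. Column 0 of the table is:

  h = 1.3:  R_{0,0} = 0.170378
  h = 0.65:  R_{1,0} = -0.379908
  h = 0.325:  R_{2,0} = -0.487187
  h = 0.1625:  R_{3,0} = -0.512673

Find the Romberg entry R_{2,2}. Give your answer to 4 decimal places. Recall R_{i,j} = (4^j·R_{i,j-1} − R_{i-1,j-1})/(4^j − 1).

R_{1,1} = -0.379908 + (-0.379908 − 0.170378)/3 = -0.563337
R_{2,1} = -0.487187 + (-0.487187 − (-0.379908))/3 = -0.522947
R_{2,2} = (16·(-0.522947) − (-0.563337)) / 15 = -0.520254

-0.5203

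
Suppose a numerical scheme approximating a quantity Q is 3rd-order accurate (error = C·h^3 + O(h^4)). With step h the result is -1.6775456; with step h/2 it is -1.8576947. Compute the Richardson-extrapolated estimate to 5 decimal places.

-1.88343

Extrapolated value = (8·A(h/2) − A(h)) / (8 − 1)
= (8·(-1.8576947) − (-1.6775456)) / 7
= -13.1840120 / 7 = -1.8834303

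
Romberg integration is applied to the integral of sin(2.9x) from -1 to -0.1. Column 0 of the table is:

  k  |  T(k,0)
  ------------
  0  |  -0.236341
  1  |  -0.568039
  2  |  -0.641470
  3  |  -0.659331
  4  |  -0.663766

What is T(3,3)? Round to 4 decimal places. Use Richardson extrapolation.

T(1,1) = (4·(-0.568039) − (-0.236341)) / 3 = -0.678605
T(2,1) = -0.641470 + (-0.641470 − (-0.568039))/3 = -0.665947
T(3,1) = (4·(-0.659331) − (-0.641470)) / 3 = -0.665285
T(2,2) = (16·(-0.665947) − (-0.678605)) / 15 = -0.665103
T(3,2) = -0.665285 + (-0.665285 − (-0.665947))/15 = -0.665241
T(3,3) = (64·(-0.665241) − (-0.665103)) / 63 = -0.665243
(Column j=1 coincides with Simpson's rule on the same nodes.)

-0.6652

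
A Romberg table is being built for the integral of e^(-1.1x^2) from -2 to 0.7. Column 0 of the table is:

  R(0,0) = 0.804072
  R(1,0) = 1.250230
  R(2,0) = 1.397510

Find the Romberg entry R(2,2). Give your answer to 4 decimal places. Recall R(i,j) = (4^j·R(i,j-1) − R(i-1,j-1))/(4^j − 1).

Richardson extrapolation on the trapezoidal column (denominator 4−1=3):
R(1,1) = 1.250230 + (1.250230 − 0.804072)/3 = 1.398949
R(2,1) = (4·1.397510 − 1.250230) / 3 = 1.446603
R(2,2) = 1.446603 + (1.446603 − 1.398949)/15 = 1.449780

1.4498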